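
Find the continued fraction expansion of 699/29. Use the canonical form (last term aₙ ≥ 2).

699 = 24*29 + 3
29 = 9*3 + 2
3 = 1*2 + 1
2 = 2*1 + 0  (stop)
So 699/29 = [24; 9, 1, 2].

[24; 9, 1, 2]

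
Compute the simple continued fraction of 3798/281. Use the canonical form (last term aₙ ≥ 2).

[13; 1, 1, 15, 9]

3798 = 13*281 + 145
281 = 1*145 + 136
145 = 1*136 + 9
136 = 15*9 + 1
9 = 9*1 + 0  (stop)
So 3798/281 = [13; 1, 1, 15, 9].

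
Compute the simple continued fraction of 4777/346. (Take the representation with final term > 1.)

[13; 1, 4, 6, 11]

4777 = 13·346 + 279
346 = 1·279 + 67
279 = 4·67 + 11
67 = 6·11 + 1
11 = 11·1 + 0  (stop)
So 4777/346 = [13; 1, 4, 6, 11].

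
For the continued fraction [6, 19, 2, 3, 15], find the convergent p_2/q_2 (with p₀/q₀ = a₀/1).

236/39

Using pₖ = aₖpₖ₋₁ + pₖ₋₂, qₖ = aₖqₖ₋₁ + qₖ₋₂ (with p₋₁=1, p₋₂=0, q₋₁=0, q₋₂=1):
  k=0: a=6, p=6, q=1
  k=1: a=19, p=115, q=19
  k=2: a=2, p=236, q=39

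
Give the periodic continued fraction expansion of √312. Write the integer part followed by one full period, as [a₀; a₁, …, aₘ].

a₀ = ⌊√312⌋ = 17.
With m₀=0, d₀=1 and mₖ₊₁ = dₖaₖ − mₖ, dₖ₊₁ = (n − mₖ₊₁²)/dₖ, aₖ₊₁ = ⌊(a₀+mₖ₊₁)/dₖ₊₁⌋:
  k=1: m=17, d=23, a=1
  k=2: m=6, d=12, a=1
  k=3: m=6, d=23, a=1
  k=4: m=17, d=1, a=34
d=1 and a=2a₀=34 at k=4, so the next step gives (m, d) = (17, 23) again — its k=1 value — and the period has length 4.

[17; 1, 1, 1, 34]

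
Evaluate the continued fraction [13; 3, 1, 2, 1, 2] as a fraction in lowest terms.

544/41

Fold from the inside: start with 2/1.
  1 + 1/2 = 3/2
  2 + 2/3 = 8/3
  1 + 3/8 = 11/8
  3 + 8/11 = 41/11
  13 + 11/41 = 544/41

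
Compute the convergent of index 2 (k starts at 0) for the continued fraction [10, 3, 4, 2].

Using pₖ = aₖpₖ₋₁ + pₖ₋₂, qₖ = aₖqₖ₋₁ + qₖ₋₂ (with p₋₁=1, p₋₂=0, q₋₁=0, q₋₂=1):
  k=0: a=10, p=10, q=1
  k=1: a=3, p=31, q=3
  k=2: a=4, p=134, q=13

134/13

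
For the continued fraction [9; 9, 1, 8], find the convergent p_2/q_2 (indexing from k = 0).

Using pₖ = aₖpₖ₋₁ + pₖ₋₂, qₖ = aₖqₖ₋₁ + qₖ₋₂ (with p₋₁=1, p₋₂=0, q₋₁=0, q₋₂=1):
  k=0: a=9, p=9, q=1
  k=1: a=9, p=82, q=9
  k=2: a=1, p=91, q=10

91/10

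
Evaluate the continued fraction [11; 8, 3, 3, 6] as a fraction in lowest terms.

5816/523

Using pₖ = aₖpₖ₋₁ + pₖ₋₂ and qₖ = aₖqₖ₋₁ + qₖ₋₂:
  k=0: a=11, p=11, q=1
  k=1: a=8, p=89, q=8
  k=2: a=3, p=278, q=25
  k=3: a=3, p=923, q=83
  k=4: a=6, p=5816, q=523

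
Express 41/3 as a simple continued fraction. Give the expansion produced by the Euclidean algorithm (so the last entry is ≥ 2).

[13; 1, 2]

41 = 13×3 + 2
3 = 1×2 + 1
2 = 2×1 + 0  (stop)
So 41/3 = [13; 1, 2].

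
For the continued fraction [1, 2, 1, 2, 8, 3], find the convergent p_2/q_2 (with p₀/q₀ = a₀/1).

Using pₖ = aₖpₖ₋₁ + pₖ₋₂, qₖ = aₖqₖ₋₁ + qₖ₋₂ (with p₋₁=1, p₋₂=0, q₋₁=0, q₋₂=1):
  k=0: a=1, p=1, q=1
  k=1: a=2, p=3, q=2
  k=2: a=1, p=4, q=3

4/3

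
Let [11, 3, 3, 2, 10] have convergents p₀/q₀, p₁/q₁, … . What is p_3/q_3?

260/23

Using pₖ = aₖpₖ₋₁ + pₖ₋₂, qₖ = aₖqₖ₋₁ + qₖ₋₂ (with p₋₁=1, p₋₂=0, q₋₁=0, q₋₂=1):
  k=0: a=11, p=11, q=1
  k=1: a=3, p=34, q=3
  k=2: a=3, p=113, q=10
  k=3: a=2, p=260, q=23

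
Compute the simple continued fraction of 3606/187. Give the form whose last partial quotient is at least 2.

[19; 3, 1, 1, 8, 3]

3606 = 19·187 + 53
187 = 3·53 + 28
53 = 1·28 + 25
28 = 1·25 + 3
25 = 8·3 + 1
3 = 3·1 + 0  (stop)
So 3606/187 = [19; 3, 1, 1, 8, 3].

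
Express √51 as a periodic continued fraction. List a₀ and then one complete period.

[7; 7, 14]

a₀ = ⌊√51⌋ = 7.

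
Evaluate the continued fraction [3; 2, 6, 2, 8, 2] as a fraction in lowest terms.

1739/502

Using pₖ = aₖpₖ₋₁ + pₖ₋₂ and qₖ = aₖqₖ₋₁ + qₖ₋₂:
  k=0: a=3, p=3, q=1
  k=1: a=2, p=7, q=2
  k=2: a=6, p=45, q=13
  k=3: a=2, p=97, q=28
  k=4: a=8, p=821, q=237
  k=5: a=2, p=1739, q=502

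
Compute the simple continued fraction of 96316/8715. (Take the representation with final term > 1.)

[11; 19, 3, 11, 4, 3]

96316 = 11·8715 + 451
8715 = 19·451 + 146
451 = 3·146 + 13
146 = 11·13 + 3
13 = 4·3 + 1
3 = 3·1 + 0  (stop)
So 96316/8715 = [11; 19, 3, 11, 4, 3].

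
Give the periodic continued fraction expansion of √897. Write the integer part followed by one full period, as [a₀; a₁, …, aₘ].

[29; 1, 18, 1, 58]

a₀ = ⌊√897⌋ = 29.
With m₀=0, d₀=1 and mₖ₊₁ = dₖaₖ − mₖ, dₖ₊₁ = (n − mₖ₊₁²)/dₖ, aₖ₊₁ = ⌊(a₀+mₖ₊₁)/dₖ₊₁⌋:
  k=1: m=29, d=56, a=1
  k=2: m=27, d=3, a=18
  k=3: m=27, d=56, a=1
  k=4: m=29, d=1, a=58
d=1 and a=2a₀=58 at k=4, so the next step gives (m, d) = (29, 56) again — its k=1 value — and the period has length 4.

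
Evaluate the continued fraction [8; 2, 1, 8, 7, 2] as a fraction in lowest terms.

Using pₖ = aₖpₖ₋₁ + pₖ₋₂ and qₖ = aₖqₖ₋₁ + qₖ₋₂:
  k=0: a=8, p=8, q=1
  k=1: a=2, p=17, q=2
  k=2: a=1, p=25, q=3
  k=3: a=8, p=217, q=26
  k=4: a=7, p=1544, q=185
  k=5: a=2, p=3305, q=396

3305/396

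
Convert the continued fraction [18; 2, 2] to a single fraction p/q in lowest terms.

92/5

Using pₖ = aₖpₖ₋₁ + pₖ₋₂ and qₖ = aₖqₖ₋₁ + qₖ₋₂:
  k=0: a=18, p=18, q=1
  k=1: a=2, p=37, q=2
  k=2: a=2, p=92, q=5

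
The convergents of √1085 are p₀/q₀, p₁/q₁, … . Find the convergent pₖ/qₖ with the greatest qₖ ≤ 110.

√1085 = [32; 1, 15, 2, 15, 1, 64, …] (period length 6).
Convergents:
  p_0/q_0 = 32/1
  p_1/q_1 = 33/1
  p_2/q_2 = 527/16
  p_3/q_3 = 1087/33
  p_4/q_4 = 16832/511
q_3 = 33 ≤ 110 < 511 = q_4, so the answer is 1087/33.

1087/33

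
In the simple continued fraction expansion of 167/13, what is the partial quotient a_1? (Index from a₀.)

167 = 12·13 + 11   →  a_0 = 12
13 = 1·11 + 2   →  a_1 = 1

1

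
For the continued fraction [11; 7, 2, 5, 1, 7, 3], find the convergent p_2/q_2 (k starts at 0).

167/15

Using pₖ = aₖpₖ₋₁ + pₖ₋₂, qₖ = aₖqₖ₋₁ + qₖ₋₂ (with p₋₁=1, p₋₂=0, q₋₁=0, q₋₂=1):
  k=0: a=11, p=11, q=1
  k=1: a=7, p=78, q=7
  k=2: a=2, p=167, q=15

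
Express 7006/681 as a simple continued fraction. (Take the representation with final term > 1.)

[10; 3, 2, 9, 3, 3]

7006 = 10·681 + 196
681 = 3·196 + 93
196 = 2·93 + 10
93 = 9·10 + 3
10 = 3·3 + 1
3 = 3·1 + 0  (stop)
So 7006/681 = [10; 3, 2, 9, 3, 3].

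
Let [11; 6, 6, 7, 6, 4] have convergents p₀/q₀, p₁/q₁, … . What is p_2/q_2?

Using pₖ = aₖpₖ₋₁ + pₖ₋₂, qₖ = aₖqₖ₋₁ + qₖ₋₂ (with p₋₁=1, p₋₂=0, q₋₁=0, q₋₂=1):
  k=0: a=11, p=11, q=1
  k=1: a=6, p=67, q=6
  k=2: a=6, p=413, q=37

413/37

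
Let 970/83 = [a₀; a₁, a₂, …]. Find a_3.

5

970 = 11·83 + 57   →  a_0 = 11
83 = 1·57 + 26   →  a_1 = 1
57 = 2·26 + 5   →  a_2 = 2
26 = 5·5 + 1   →  a_3 = 5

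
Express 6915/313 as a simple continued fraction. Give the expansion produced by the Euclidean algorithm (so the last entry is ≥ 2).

[22; 10, 1, 3, 1, 5]

6915 = 22·313 + 29
313 = 10·29 + 23
29 = 1·23 + 6
23 = 3·6 + 5
6 = 1·5 + 1
5 = 5·1 + 0  (stop)
So 6915/313 = [22; 10, 1, 3, 1, 5].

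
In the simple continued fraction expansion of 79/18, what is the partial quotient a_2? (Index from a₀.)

1

79 = 4·18 + 7   →  a_0 = 4
18 = 2·7 + 4   →  a_1 = 2
7 = 1·4 + 3   →  a_2 = 1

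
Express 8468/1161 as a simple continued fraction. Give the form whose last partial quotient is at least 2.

8468 = 7*1161 + 341
1161 = 3*341 + 138
341 = 2*138 + 65
138 = 2*65 + 8
65 = 8*8 + 1
8 = 8*1 + 0  (stop)
So 8468/1161 = [7; 3, 2, 2, 8, 8].

[7; 3, 2, 2, 8, 8]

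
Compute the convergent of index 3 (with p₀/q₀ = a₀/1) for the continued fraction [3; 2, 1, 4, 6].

Using pₖ = aₖpₖ₋₁ + pₖ₋₂, qₖ = aₖqₖ₋₁ + qₖ₋₂ (with p₋₁=1, p₋₂=0, q₋₁=0, q₋₂=1):
  k=0: a=3, p=3, q=1
  k=1: a=2, p=7, q=2
  k=2: a=1, p=10, q=3
  k=3: a=4, p=47, q=14

47/14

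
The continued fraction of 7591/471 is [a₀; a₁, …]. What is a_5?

2

7591 = 16·471 + 55   →  a_0 = 16
471 = 8·55 + 31   →  a_1 = 8
55 = 1·31 + 24   →  a_2 = 1
31 = 1·24 + 7   →  a_3 = 1
24 = 3·7 + 3   →  a_4 = 3
7 = 2·3 + 1   →  a_5 = 2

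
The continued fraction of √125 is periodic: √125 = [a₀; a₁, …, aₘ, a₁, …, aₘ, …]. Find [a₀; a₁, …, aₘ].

a₀ = ⌊√125⌋ = 11.

[11; 5, 1, 1, 5, 22]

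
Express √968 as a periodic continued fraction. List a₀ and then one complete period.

a₀ = ⌊√968⌋ = 31.
With m₀=0, d₀=1 and mₖ₊₁ = dₖaₖ − mₖ, dₖ₊₁ = (n − mₖ₊₁²)/dₖ, aₖ₊₁ = ⌊(a₀+mₖ₊₁)/dₖ₊₁⌋:
  k=1: m=31, d=7, a=8
  k=2: m=25, d=49, a=1
  k=3: m=24, d=8, a=6
  k=4: m=24, d=49, a=1
  k=5: m=25, d=7, a=8
  k=6: m=31, d=1, a=62
d=1 and a=2a₀=62 at k=6, so the next step gives (m, d) = (31, 7) again — its k=1 value — and the period has length 6.

[31; 8, 1, 6, 1, 8, 62]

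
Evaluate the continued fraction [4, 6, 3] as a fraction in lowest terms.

79/19

Using pₖ = aₖpₖ₋₁ + pₖ₋₂ and qₖ = aₖqₖ₋₁ + qₖ₋₂:
  k=0: a=4, p=4, q=1
  k=1: a=6, p=25, q=6
  k=2: a=3, p=79, q=19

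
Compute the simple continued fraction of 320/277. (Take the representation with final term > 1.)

320 = 1·277 + 43
277 = 6·43 + 19
43 = 2·19 + 5
19 = 3·5 + 4
5 = 1·4 + 1
4 = 4·1 + 0  (stop)
So 320/277 = [1; 6, 2, 3, 1, 4].

[1; 6, 2, 3, 1, 4]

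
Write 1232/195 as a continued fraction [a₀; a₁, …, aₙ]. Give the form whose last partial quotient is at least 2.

[6; 3, 6, 1, 8]

1232 = 6·195 + 62
195 = 3·62 + 9
62 = 6·9 + 8
9 = 1·8 + 1
8 = 8·1 + 0  (stop)
So 1232/195 = [6; 3, 6, 1, 8].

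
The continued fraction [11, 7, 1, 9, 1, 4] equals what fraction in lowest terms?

4751/427

Using pₖ = aₖpₖ₋₁ + pₖ₋₂ and qₖ = aₖqₖ₋₁ + qₖ₋₂:
  k=0: a=11, p=11, q=1
  k=1: a=7, p=78, q=7
  k=2: a=1, p=89, q=8
  k=3: a=9, p=879, q=79
  k=4: a=1, p=968, q=87
  k=5: a=4, p=4751, q=427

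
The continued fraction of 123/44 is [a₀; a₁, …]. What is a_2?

123 = 2·44 + 35   →  a_0 = 2
44 = 1·35 + 9   →  a_1 = 1
35 = 3·9 + 8   →  a_2 = 3

3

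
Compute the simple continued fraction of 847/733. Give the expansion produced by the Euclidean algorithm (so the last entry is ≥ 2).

847 = 1·733 + 114
733 = 6·114 + 49
114 = 2·49 + 16
49 = 3·16 + 1
16 = 16·1 + 0  (stop)
So 847/733 = [1; 6, 2, 3, 16].

[1; 6, 2, 3, 16]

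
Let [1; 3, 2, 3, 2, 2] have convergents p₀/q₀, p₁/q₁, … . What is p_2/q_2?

9/7

Using pₖ = aₖpₖ₋₁ + pₖ₋₂, qₖ = aₖqₖ₋₁ + qₖ₋₂ (with p₋₁=1, p₋₂=0, q₋₁=0, q₋₂=1):
  k=0: a=1, p=1, q=1
  k=1: a=3, p=4, q=3
  k=2: a=2, p=9, q=7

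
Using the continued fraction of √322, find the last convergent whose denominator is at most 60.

323/18

√322 = [17; 1, 16, 1, 34, …] (period length 4).
Convergents:
  p_0/q_0 = 17/1
  p_1/q_1 = 18/1
  p_2/q_2 = 305/17
  p_3/q_3 = 323/18
  p_4/q_4 = 11287/629
q_3 = 18 ≤ 60 < 629 = q_4, so the answer is 323/18.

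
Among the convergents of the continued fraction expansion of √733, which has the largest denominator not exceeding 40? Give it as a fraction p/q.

731/27

√733 = [27; 13, 1, 1, 13, 54, …] (period length 5).
Convergents:
  p_0/q_0 = 27/1
  p_1/q_1 = 352/13
  p_2/q_2 = 379/14
  p_3/q_3 = 731/27
  p_4/q_4 = 9882/365
q_3 = 27 ≤ 40 < 365 = q_4, so the answer is 731/27.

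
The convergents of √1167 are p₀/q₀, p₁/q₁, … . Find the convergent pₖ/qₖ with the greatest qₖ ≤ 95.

√1167 = [34; 6, 5, 11, 5, 6, 68, …] (period length 6).
Convergents:
  p_0/q_0 = 34/1
  p_1/q_1 = 205/6
  p_2/q_2 = 1059/31
  p_3/q_3 = 11854/347
q_2 = 31 ≤ 95 < 347 = q_3, so the answer is 1059/31.

1059/31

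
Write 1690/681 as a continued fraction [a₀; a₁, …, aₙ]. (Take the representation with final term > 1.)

[2; 2, 13, 8, 3]

1690 = 2*681 + 328
681 = 2*328 + 25
328 = 13*25 + 3
25 = 8*3 + 1
3 = 3*1 + 0  (stop)
So 1690/681 = [2; 2, 13, 8, 3].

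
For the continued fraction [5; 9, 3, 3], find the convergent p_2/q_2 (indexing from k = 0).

143/28

Using pₖ = aₖpₖ₋₁ + pₖ₋₂, qₖ = aₖqₖ₋₁ + qₖ₋₂ (with p₋₁=1, p₋₂=0, q₋₁=0, q₋₂=1):
  k=0: a=5, p=5, q=1
  k=1: a=9, p=46, q=9
  k=2: a=3, p=143, q=28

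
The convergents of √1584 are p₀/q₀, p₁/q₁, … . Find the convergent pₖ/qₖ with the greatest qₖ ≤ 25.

√1584 = [39; 1, 3, 1, 78, …] (period length 4).
Convergents:
  p_0/q_0 = 39/1
  p_1/q_1 = 40/1
  p_2/q_2 = 159/4
  p_3/q_3 = 199/5
  p_4/q_4 = 15681/394
q_3 = 5 ≤ 25 < 394 = q_4, so the answer is 199/5.

199/5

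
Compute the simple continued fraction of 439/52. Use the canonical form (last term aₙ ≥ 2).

439 = 8·52 + 23
52 = 2·23 + 6
23 = 3·6 + 5
6 = 1·5 + 1
5 = 5·1 + 0  (stop)
So 439/52 = [8; 2, 3, 1, 5].

[8; 2, 3, 1, 5]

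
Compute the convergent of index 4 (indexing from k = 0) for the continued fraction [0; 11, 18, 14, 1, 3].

271/2996

Using pₖ = aₖpₖ₋₁ + pₖ₋₂, qₖ = aₖqₖ₋₁ + qₖ₋₂ (with p₋₁=1, p₋₂=0, q₋₁=0, q₋₂=1):
  k=0: a=0, p=0, q=1
  k=1: a=11, p=1, q=11
  k=2: a=18, p=18, q=199
  k=3: a=14, p=253, q=2797
  k=4: a=1, p=271, q=2996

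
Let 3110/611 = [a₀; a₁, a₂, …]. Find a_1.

11

3110 = 5·611 + 55   →  a_0 = 5
611 = 11·55 + 6   →  a_1 = 11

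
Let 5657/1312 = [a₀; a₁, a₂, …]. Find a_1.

5657 = 4·1312 + 409   →  a_0 = 4
1312 = 3·409 + 85   →  a_1 = 3

3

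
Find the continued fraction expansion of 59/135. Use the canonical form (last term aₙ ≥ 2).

[0; 2, 3, 2, 8]

59 = 0*135 + 59
135 = 2*59 + 17
59 = 3*17 + 8
17 = 2*8 + 1
8 = 8*1 + 0  (stop)
So 59/135 = [0; 2, 3, 2, 8].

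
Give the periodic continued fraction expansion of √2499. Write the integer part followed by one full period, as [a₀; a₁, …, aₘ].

a₀ = ⌊√2499⌋ = 49.
With m₀=0, d₀=1 and mₖ₊₁ = dₖaₖ − mₖ, dₖ₊₁ = (n − mₖ₊₁²)/dₖ, aₖ₊₁ = ⌊(a₀+mₖ₊₁)/dₖ₊₁⌋:
  k=1: m=49, d=98, a=1
  k=2: m=49, d=1, a=98
d=1 and a=2a₀=98 at k=2, so the next step gives (m, d) = (49, 98) again — its k=1 value — and the period has length 2.

[49; 1, 98]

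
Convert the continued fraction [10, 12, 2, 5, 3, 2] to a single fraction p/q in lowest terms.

10171/1009

Fold from the inside: start with 2/1.
  3 + 1/2 = 7/2
  5 + 2/7 = 37/7
  2 + 7/37 = 81/37
  12 + 37/81 = 1009/81
  10 + 81/1009 = 10171/1009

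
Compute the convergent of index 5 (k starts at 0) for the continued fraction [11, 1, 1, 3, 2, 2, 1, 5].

451/39

Using pₖ = aₖpₖ₋₁ + pₖ₋₂, qₖ = aₖqₖ₋₁ + qₖ₋₂ (with p₋₁=1, p₋₂=0, q₋₁=0, q₋₂=1):
  k=0: a=11, p=11, q=1
  k=1: a=1, p=12, q=1
  k=2: a=1, p=23, q=2
  k=3: a=3, p=81, q=7
  k=4: a=2, p=185, q=16
  k=5: a=2, p=451, q=39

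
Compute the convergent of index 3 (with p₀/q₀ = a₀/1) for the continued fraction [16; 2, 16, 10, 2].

5473/332

Using pₖ = aₖpₖ₋₁ + pₖ₋₂, qₖ = aₖqₖ₋₁ + qₖ₋₂ (with p₋₁=1, p₋₂=0, q₋₁=0, q₋₂=1):
  k=0: a=16, p=16, q=1
  k=1: a=2, p=33, q=2
  k=2: a=16, p=544, q=33
  k=3: a=10, p=5473, q=332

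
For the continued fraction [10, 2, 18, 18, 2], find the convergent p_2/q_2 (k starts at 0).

Using pₖ = aₖpₖ₋₁ + pₖ₋₂, qₖ = aₖqₖ₋₁ + qₖ₋₂ (with p₋₁=1, p₋₂=0, q₋₁=0, q₋₂=1):
  k=0: a=10, p=10, q=1
  k=1: a=2, p=21, q=2
  k=2: a=18, p=388, q=37

388/37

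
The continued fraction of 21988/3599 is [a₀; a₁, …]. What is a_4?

3

21988 = 6·3599 + 394   →  a_0 = 6
3599 = 9·394 + 53   →  a_1 = 9
394 = 7·53 + 23   →  a_2 = 7
53 = 2·23 + 7   →  a_3 = 2
23 = 3·7 + 2   →  a_4 = 3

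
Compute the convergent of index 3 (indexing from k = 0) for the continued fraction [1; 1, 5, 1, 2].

13/7

Using pₖ = aₖpₖ₋₁ + pₖ₋₂, qₖ = aₖqₖ₋₁ + qₖ₋₂ (with p₋₁=1, p₋₂=0, q₋₁=0, q₋₂=1):
  k=0: a=1, p=1, q=1
  k=1: a=1, p=2, q=1
  k=2: a=5, p=11, q=6
  k=3: a=1, p=13, q=7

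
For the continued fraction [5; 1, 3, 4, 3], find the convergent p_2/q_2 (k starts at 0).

Using pₖ = aₖpₖ₋₁ + pₖ₋₂, qₖ = aₖqₖ₋₁ + qₖ₋₂ (with p₋₁=1, p₋₂=0, q₋₁=0, q₋₂=1):
  k=0: a=5, p=5, q=1
  k=1: a=1, p=6, q=1
  k=2: a=3, p=23, q=4

23/4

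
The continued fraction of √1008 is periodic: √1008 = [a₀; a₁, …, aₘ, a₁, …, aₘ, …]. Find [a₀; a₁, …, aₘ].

[31; 1, 2, 1, 62]

a₀ = ⌊√1008⌋ = 31.
With m₀=0, d₀=1 and mₖ₊₁ = dₖaₖ − mₖ, dₖ₊₁ = (n − mₖ₊₁²)/dₖ, aₖ₊₁ = ⌊(a₀+mₖ₊₁)/dₖ₊₁⌋:
  k=1: m=31, d=47, a=1
  k=2: m=16, d=16, a=2
  k=3: m=16, d=47, a=1
  k=4: m=31, d=1, a=62
d=1 and a=2a₀=62 at k=4, so the next step gives (m, d) = (31, 47) again — its k=1 value — and the period has length 4.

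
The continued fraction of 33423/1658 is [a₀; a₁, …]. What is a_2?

33423 = 20·1658 + 263   →  a_0 = 20
1658 = 6·263 + 80   →  a_1 = 6
263 = 3·80 + 23   →  a_2 = 3

3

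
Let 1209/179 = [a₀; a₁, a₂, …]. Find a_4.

1209 = 6·179 + 135   →  a_0 = 6
179 = 1·135 + 44   →  a_1 = 1
135 = 3·44 + 3   →  a_2 = 3
44 = 14·3 + 2   →  a_3 = 14
3 = 1·2 + 1   →  a_4 = 1

1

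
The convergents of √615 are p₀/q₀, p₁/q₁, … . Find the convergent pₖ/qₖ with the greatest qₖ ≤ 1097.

24576/991

√615 = [24; 1, 3, 1, 48, …] (period length 4).
Convergents:
  p_0/q_0 = 24/1
  p_1/q_1 = 25/1
  p_2/q_2 = 99/4
  p_3/q_3 = 124/5
  p_4/q_4 = 6051/244
  p_5/q_5 = 6175/249
  p_6/q_6 = 24576/991
  p_7/q_7 = 30751/1240
q_6 = 991 ≤ 1097 < 1240 = q_7, so the answer is 24576/991.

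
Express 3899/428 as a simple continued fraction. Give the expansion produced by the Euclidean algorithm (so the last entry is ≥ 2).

3899 = 9·428 + 47
428 = 9·47 + 5
47 = 9·5 + 2
5 = 2·2 + 1
2 = 2·1 + 0  (stop)
So 3899/428 = [9; 9, 9, 2, 2].

[9; 9, 9, 2, 2]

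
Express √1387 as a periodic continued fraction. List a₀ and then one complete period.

a₀ = ⌊√1387⌋ = 37.
With m₀=0, d₀=1 and mₖ₊₁ = dₖaₖ − mₖ, dₖ₊₁ = (n − mₖ₊₁²)/dₖ, aₖ₊₁ = ⌊(a₀+mₖ₊₁)/dₖ₊₁⌋:
  k=1: m=37, d=18, a=4
  k=2: m=35, d=9, a=8
  k=3: m=37, d=2, a=37
  k=4: m=37, d=9, a=8
  k=5: m=35, d=18, a=4
  k=6: m=37, d=1, a=74
d=1 and a=2a₀=74 at k=6, so the next step gives (m, d) = (37, 18) again — its k=1 value — and the period has length 6.

[37; 4, 8, 37, 8, 4, 74]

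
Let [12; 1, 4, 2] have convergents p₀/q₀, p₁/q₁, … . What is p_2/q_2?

64/5

Using pₖ = aₖpₖ₋₁ + pₖ₋₂, qₖ = aₖqₖ₋₁ + qₖ₋₂ (with p₋₁=1, p₋₂=0, q₋₁=0, q₋₂=1):
  k=0: a=12, p=12, q=1
  k=1: a=1, p=13, q=1
  k=2: a=4, p=64, q=5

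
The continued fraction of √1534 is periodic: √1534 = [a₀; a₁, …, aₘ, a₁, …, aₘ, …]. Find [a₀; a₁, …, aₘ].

a₀ = ⌊√1534⌋ = 39.
With m₀=0, d₀=1 and mₖ₊₁ = dₖaₖ − mₖ, dₖ₊₁ = (n − mₖ₊₁²)/dₖ, aₖ₊₁ = ⌊(a₀+mₖ₊₁)/dₖ₊₁⌋:
  k=1: m=39, d=13, a=6
  k=2: m=39, d=1, a=78
d=1 and a=2a₀=78 at k=2, so the next step gives (m, d) = (39, 13) again — its k=1 value — and the period has length 2.

[39; 6, 78]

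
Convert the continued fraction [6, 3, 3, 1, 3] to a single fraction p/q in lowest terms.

309/49

Fold from the inside: start with 3/1.
  1 + 1/3 = 4/3
  3 + 3/4 = 15/4
  3 + 4/15 = 49/15
  6 + 15/49 = 309/49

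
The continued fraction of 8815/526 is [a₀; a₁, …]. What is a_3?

8815 = 16·526 + 399   →  a_0 = 16
526 = 1·399 + 127   →  a_1 = 1
399 = 3·127 + 18   →  a_2 = 3
127 = 7·18 + 1   →  a_3 = 7

7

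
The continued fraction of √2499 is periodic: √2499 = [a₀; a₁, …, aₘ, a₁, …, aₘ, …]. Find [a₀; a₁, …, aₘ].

[49; 1, 98]

a₀ = ⌊√2499⌋ = 49.
With m₀=0, d₀=1 and mₖ₊₁ = dₖaₖ − mₖ, dₖ₊₁ = (n − mₖ₊₁²)/dₖ, aₖ₊₁ = ⌊(a₀+mₖ₊₁)/dₖ₊₁⌋:
  k=1: m=49, d=98, a=1
  k=2: m=49, d=1, a=98
d=1 and a=2a₀=98 at k=2, so the next step gives (m, d) = (49, 98) again — its k=1 value — and the period has length 2.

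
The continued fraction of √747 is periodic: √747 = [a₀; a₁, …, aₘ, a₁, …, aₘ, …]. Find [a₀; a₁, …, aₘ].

a₀ = ⌊√747⌋ = 27.
With m₀=0, d₀=1 and mₖ₊₁ = dₖaₖ − mₖ, dₖ₊₁ = (n − mₖ₊₁²)/dₖ, aₖ₊₁ = ⌊(a₀+mₖ₊₁)/dₖ₊₁⌋:
  k=1: m=27, d=18, a=3
  k=2: m=27, d=1, a=54
d=1 and a=2a₀=54 at k=2, so the next step gives (m, d) = (27, 18) again — its k=1 value — and the period has length 2.

[27; 3, 54]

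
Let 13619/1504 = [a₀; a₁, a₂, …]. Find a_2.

13619 = 9·1504 + 83   →  a_0 = 9
1504 = 18·83 + 10   →  a_1 = 18
83 = 8·10 + 3   →  a_2 = 8

8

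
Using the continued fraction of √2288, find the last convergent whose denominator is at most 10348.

164737/3444

√2288 = [47; 1, 4, 1, 94, …] (period length 4).
Convergents:
  p_0/q_0 = 47/1
  p_1/q_1 = 48/1
  p_2/q_2 = 239/5
  p_3/q_3 = 287/6
  p_4/q_4 = 27217/569
  p_5/q_5 = 27504/575
  p_6/q_6 = 137233/2869
  p_7/q_7 = 164737/3444
  p_8/q_8 = 15622511/326605
q_7 = 3444 ≤ 10348 < 326605 = q_8, so the answer is 164737/3444.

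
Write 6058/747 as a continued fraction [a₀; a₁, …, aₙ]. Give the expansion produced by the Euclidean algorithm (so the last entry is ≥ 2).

6058 = 8×747 + 82
747 = 9×82 + 9
82 = 9×9 + 1
9 = 9×1 + 0  (stop)
So 6058/747 = [8; 9, 9, 9].

[8; 9, 9, 9]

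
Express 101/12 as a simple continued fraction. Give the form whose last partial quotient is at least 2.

101 = 8*12 + 5
12 = 2*5 + 2
5 = 2*2 + 1
2 = 2*1 + 0  (stop)
So 101/12 = [8; 2, 2, 2].

[8; 2, 2, 2]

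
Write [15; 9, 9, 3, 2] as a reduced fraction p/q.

8945/592

Fold from the inside: start with 2/1.
  3 + 1/2 = 7/2
  9 + 2/7 = 65/7
  9 + 7/65 = 592/65
  15 + 65/592 = 8945/592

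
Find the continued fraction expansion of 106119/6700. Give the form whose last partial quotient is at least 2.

106119 = 15·6700 + 5619
6700 = 1·5619 + 1081
5619 = 5·1081 + 214
1081 = 5·214 + 11
214 = 19·11 + 5
11 = 2·5 + 1
5 = 5·1 + 0  (stop)
So 106119/6700 = [15; 1, 5, 5, 19, 2, 5].

[15; 1, 5, 5, 19, 2, 5]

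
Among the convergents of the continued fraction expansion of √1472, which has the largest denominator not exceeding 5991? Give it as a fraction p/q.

√1472 = [38; 2, 1, 2, 1, 2, 76, …] (period length 6).
Convergents:
  p_0/q_0 = 38/1
  p_1/q_1 = 77/2
  p_2/q_2 = 115/3
  p_3/q_3 = 307/8
  p_4/q_4 = 422/11
  p_5/q_5 = 1151/30
  p_6/q_6 = 87898/2291
  p_7/q_7 = 176947/4612
  p_8/q_8 = 264845/6903
q_7 = 4612 ≤ 5991 < 6903 = q_8, so the answer is 176947/4612.

176947/4612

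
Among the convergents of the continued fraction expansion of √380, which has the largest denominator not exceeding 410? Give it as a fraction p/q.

3041/156

√380 = [19; 2, 38, …] (period length 2).
Convergents:
  p_0/q_0 = 19/1
  p_1/q_1 = 39/2
  p_2/q_2 = 1501/77
  p_3/q_3 = 3041/156
  p_4/q_4 = 117059/6005
q_3 = 156 ≤ 410 < 6005 = q_4, so the answer is 3041/156.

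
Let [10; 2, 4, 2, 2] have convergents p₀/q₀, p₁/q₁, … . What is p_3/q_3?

Using pₖ = aₖpₖ₋₁ + pₖ₋₂, qₖ = aₖqₖ₋₁ + qₖ₋₂ (with p₋₁=1, p₋₂=0, q₋₁=0, q₋₂=1):
  k=0: a=10, p=10, q=1
  k=1: a=2, p=21, q=2
  k=2: a=4, p=94, q=9
  k=3: a=2, p=209, q=20

209/20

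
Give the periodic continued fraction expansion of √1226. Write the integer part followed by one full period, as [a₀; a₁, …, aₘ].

a₀ = ⌊√1226⌋ = 35.
With m₀=0, d₀=1 and mₖ₊₁ = dₖaₖ − mₖ, dₖ₊₁ = (n − mₖ₊₁²)/dₖ, aₖ₊₁ = ⌊(a₀+mₖ₊₁)/dₖ₊₁⌋:
  k=1: m=35, d=1, a=70
d=1 and a=2a₀=70 at k=1, so the next step gives (m, d) = (35, 1) again — its k=1 value — and the period has length 1.

[35; 70]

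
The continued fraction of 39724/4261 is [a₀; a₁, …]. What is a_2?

10

39724 = 9·4261 + 1375   →  a_0 = 9
4261 = 3·1375 + 136   →  a_1 = 3
1375 = 10·136 + 15   →  a_2 = 10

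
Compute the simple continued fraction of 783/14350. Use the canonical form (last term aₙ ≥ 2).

[0; 18, 3, 17, 15]

783 = 0×14350 + 783
14350 = 18×783 + 256
783 = 3×256 + 15
256 = 17×15 + 1
15 = 15×1 + 0  (stop)
So 783/14350 = [0; 18, 3, 17, 15].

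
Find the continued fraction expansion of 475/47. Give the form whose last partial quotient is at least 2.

475 = 10*47 + 5
47 = 9*5 + 2
5 = 2*2 + 1
2 = 2*1 + 0  (stop)
So 475/47 = [10; 9, 2, 2].

[10; 9, 2, 2]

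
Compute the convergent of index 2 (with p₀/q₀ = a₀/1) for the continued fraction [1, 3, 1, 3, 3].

5/4

Using pₖ = aₖpₖ₋₁ + pₖ₋₂, qₖ = aₖqₖ₋₁ + qₖ₋₂ (with p₋₁=1, p₋₂=0, q₋₁=0, q₋₂=1):
  k=0: a=1, p=1, q=1
  k=1: a=3, p=4, q=3
  k=2: a=1, p=5, q=4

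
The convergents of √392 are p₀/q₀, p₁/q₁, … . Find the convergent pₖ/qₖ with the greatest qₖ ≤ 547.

√392 = [19; 1, 3, 1, 38, …] (period length 4).
Convergents:
  p_0/q_0 = 19/1
  p_1/q_1 = 20/1
  p_2/q_2 = 79/4
  p_3/q_3 = 99/5
  p_4/q_4 = 3841/194
  p_5/q_5 = 3940/199
  p_6/q_6 = 15661/791
q_5 = 199 ≤ 547 < 791 = q_6, so the answer is 3940/199.

3940/199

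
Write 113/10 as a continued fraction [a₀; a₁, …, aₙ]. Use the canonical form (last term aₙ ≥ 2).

[11; 3, 3]

113 = 11×10 + 3
10 = 3×3 + 1
3 = 3×1 + 0  (stop)
So 113/10 = [11; 3, 3].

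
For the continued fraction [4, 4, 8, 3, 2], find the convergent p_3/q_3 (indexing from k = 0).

Using pₖ = aₖpₖ₋₁ + pₖ₋₂, qₖ = aₖqₖ₋₁ + qₖ₋₂ (with p₋₁=1, p₋₂=0, q₋₁=0, q₋₂=1):
  k=0: a=4, p=4, q=1
  k=1: a=4, p=17, q=4
  k=2: a=8, p=140, q=33
  k=3: a=3, p=437, q=103

437/103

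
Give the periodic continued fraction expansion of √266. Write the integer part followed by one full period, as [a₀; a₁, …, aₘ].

[16; 3, 4, 3, 32]

a₀ = ⌊√266⌋ = 16.
With m₀=0, d₀=1 and mₖ₊₁ = dₖaₖ − mₖ, dₖ₊₁ = (n − mₖ₊₁²)/dₖ, aₖ₊₁ = ⌊(a₀+mₖ₊₁)/dₖ₊₁⌋:
  k=1: m=16, d=10, a=3
  k=2: m=14, d=7, a=4
  k=3: m=14, d=10, a=3
  k=4: m=16, d=1, a=32
d=1 and a=2a₀=32 at k=4, so the next step gives (m, d) = (16, 10) again — its k=1 value — and the period has length 4.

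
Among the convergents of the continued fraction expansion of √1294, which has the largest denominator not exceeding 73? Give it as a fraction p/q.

1295/36

√1294 = [35; 1, 34, 1, 70, …] (period length 4).
Convergents:
  p_0/q_0 = 35/1
  p_1/q_1 = 36/1
  p_2/q_2 = 1259/35
  p_3/q_3 = 1295/36
  p_4/q_4 = 91909/2555
q_3 = 36 ≤ 73 < 2555 = q_4, so the answer is 1295/36.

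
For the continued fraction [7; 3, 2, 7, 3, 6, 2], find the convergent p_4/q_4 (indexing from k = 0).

1188/163

Using pₖ = aₖpₖ₋₁ + pₖ₋₂, qₖ = aₖqₖ₋₁ + qₖ₋₂ (with p₋₁=1, p₋₂=0, q₋₁=0, q₋₂=1):
  k=0: a=7, p=7, q=1
  k=1: a=3, p=22, q=3
  k=2: a=2, p=51, q=7
  k=3: a=7, p=379, q=52
  k=4: a=3, p=1188, q=163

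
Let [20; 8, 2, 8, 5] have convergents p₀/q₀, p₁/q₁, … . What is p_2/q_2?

Using pₖ = aₖpₖ₋₁ + pₖ₋₂, qₖ = aₖqₖ₋₁ + qₖ₋₂ (with p₋₁=1, p₋₂=0, q₋₁=0, q₋₂=1):
  k=0: a=20, p=20, q=1
  k=1: a=8, p=161, q=8
  k=2: a=2, p=342, q=17

342/17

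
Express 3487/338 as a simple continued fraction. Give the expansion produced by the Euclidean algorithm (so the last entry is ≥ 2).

[10; 3, 6, 3, 2, 2]

3487 = 10×338 + 107
338 = 3×107 + 17
107 = 6×17 + 5
17 = 3×5 + 2
5 = 2×2 + 1
2 = 2×1 + 0  (stop)
So 3487/338 = [10; 3, 6, 3, 2, 2].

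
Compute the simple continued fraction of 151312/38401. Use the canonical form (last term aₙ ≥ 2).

151312 = 3×38401 + 36109
38401 = 1×36109 + 2292
36109 = 15×2292 + 1729
2292 = 1×1729 + 563
1729 = 3×563 + 40
563 = 14×40 + 3
40 = 13×3 + 1
3 = 3×1 + 0  (stop)
So 151312/38401 = [3; 1, 15, 1, 3, 14, 13, 3].

[3; 1, 15, 1, 3, 14, 13, 3]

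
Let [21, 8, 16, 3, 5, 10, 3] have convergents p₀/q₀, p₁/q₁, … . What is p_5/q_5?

452794/21435

Using pₖ = aₖpₖ₋₁ + pₖ₋₂, qₖ = aₖqₖ₋₁ + qₖ₋₂ (with p₋₁=1, p₋₂=0, q₋₁=0, q₋₂=1):
  k=0: a=21, p=21, q=1
  k=1: a=8, p=169, q=8
  k=2: a=16, p=2725, q=129
  k=3: a=3, p=8344, q=395
  k=4: a=5, p=44445, q=2104
  k=5: a=10, p=452794, q=21435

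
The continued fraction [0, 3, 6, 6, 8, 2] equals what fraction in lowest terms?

Fold from the inside: start with 2/1.
  8 + 1/2 = 17/2
  6 + 2/17 = 104/17
  6 + 17/104 = 641/104
  3 + 104/641 = 2027/641
  0 + 641/2027 = 641/2027

641/2027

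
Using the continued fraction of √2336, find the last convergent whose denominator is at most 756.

√2336 = [48; 3, 96, …] (period length 2).
Convergents:
  p_0/q_0 = 48/1
  p_1/q_1 = 145/3
  p_2/q_2 = 13968/289
  p_3/q_3 = 42049/870
q_2 = 289 ≤ 756 < 870 = q_3, so the answer is 13968/289.

13968/289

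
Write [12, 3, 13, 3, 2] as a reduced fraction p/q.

3525/286

Fold from the inside: start with 2/1.
  3 + 1/2 = 7/2
  13 + 2/7 = 93/7
  3 + 7/93 = 286/93
  12 + 93/286 = 3525/286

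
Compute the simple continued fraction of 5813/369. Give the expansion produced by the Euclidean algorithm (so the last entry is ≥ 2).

5813 = 15*369 + 278
369 = 1*278 + 91
278 = 3*91 + 5
91 = 18*5 + 1
5 = 5*1 + 0  (stop)
So 5813/369 = [15; 1, 3, 18, 5].

[15; 1, 3, 18, 5]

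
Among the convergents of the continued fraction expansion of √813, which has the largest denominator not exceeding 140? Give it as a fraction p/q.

√813 = [28; 1, 1, 18, 1, 1, 56, …] (period length 6).
Convergents:
  p_0/q_0 = 28/1
  p_1/q_1 = 29/1
  p_2/q_2 = 57/2
  p_3/q_3 = 1055/37
  p_4/q_4 = 1112/39
  p_5/q_5 = 2167/76
  p_6/q_6 = 122464/4295
q_5 = 76 ≤ 140 < 4295 = q_6, so the answer is 2167/76.

2167/76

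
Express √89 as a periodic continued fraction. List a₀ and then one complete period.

[9; 2, 3, 3, 2, 18]

a₀ = ⌊√89⌋ = 9.
With m₀=0, d₀=1 and mₖ₊₁ = dₖaₖ − mₖ, dₖ₊₁ = (n − mₖ₊₁²)/dₖ, aₖ₊₁ = ⌊(a₀+mₖ₊₁)/dₖ₊₁⌋:
  k=1: m=9, d=8, a=2
  k=2: m=7, d=5, a=3
  k=3: m=8, d=5, a=3
  k=4: m=7, d=8, a=2
  k=5: m=9, d=1, a=18
d=1 and a=2a₀=18 at k=5, so the next step gives (m, d) = (9, 8) again — its k=1 value — and the period has length 5.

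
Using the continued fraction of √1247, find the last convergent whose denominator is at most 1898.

√1247 = [35; 3, 5, 9, 1, 9, 5, 3, 70, …] (period length 8).
Convergents:
  p_0/q_0 = 35/1
  p_1/q_1 = 106/3
  p_2/q_2 = 565/16
  p_3/q_3 = 5191/147
  p_4/q_4 = 5756/163
  p_5/q_5 = 56995/1614
  p_6/q_6 = 290731/8233
q_5 = 1614 ≤ 1898 < 8233 = q_6, so the answer is 56995/1614.

56995/1614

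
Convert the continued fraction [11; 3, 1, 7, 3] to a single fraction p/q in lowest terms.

Using pₖ = aₖpₖ₋₁ + pₖ₋₂ and qₖ = aₖqₖ₋₁ + qₖ₋₂:
  k=0: a=11, p=11, q=1
  k=1: a=3, p=34, q=3
  k=2: a=1, p=45, q=4
  k=3: a=7, p=349, q=31
  k=4: a=3, p=1092, q=97

1092/97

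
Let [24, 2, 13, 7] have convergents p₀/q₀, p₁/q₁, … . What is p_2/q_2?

661/27

Using pₖ = aₖpₖ₋₁ + pₖ₋₂, qₖ = aₖqₖ₋₁ + qₖ₋₂ (with p₋₁=1, p₋₂=0, q₋₁=0, q₋₂=1):
  k=0: a=24, p=24, q=1
  k=1: a=2, p=49, q=2
  k=2: a=13, p=661, q=27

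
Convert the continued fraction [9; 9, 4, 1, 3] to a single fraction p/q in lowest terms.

Using pₖ = aₖpₖ₋₁ + pₖ₋₂ and qₖ = aₖqₖ₋₁ + qₖ₋₂:
  k=0: a=9, p=9, q=1
  k=1: a=9, p=82, q=9
  k=2: a=4, p=337, q=37
  k=3: a=1, p=419, q=46
  k=4: a=3, p=1594, q=175

1594/175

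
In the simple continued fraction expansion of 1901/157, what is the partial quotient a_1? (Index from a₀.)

1901 = 12·157 + 17   →  a_0 = 12
157 = 9·17 + 4   →  a_1 = 9

9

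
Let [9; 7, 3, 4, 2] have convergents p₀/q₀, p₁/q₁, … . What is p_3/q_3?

Using pₖ = aₖpₖ₋₁ + pₖ₋₂, qₖ = aₖqₖ₋₁ + qₖ₋₂ (with p₋₁=1, p₋₂=0, q₋₁=0, q₋₂=1):
  k=0: a=9, p=9, q=1
  k=1: a=7, p=64, q=7
  k=2: a=3, p=201, q=22
  k=3: a=4, p=868, q=95

868/95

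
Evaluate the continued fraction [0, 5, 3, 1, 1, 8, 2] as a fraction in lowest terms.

127/671

Fold from the inside: start with 2/1.
  8 + 1/2 = 17/2
  1 + 2/17 = 19/17
  1 + 17/19 = 36/19
  3 + 19/36 = 127/36
  5 + 36/127 = 671/127
  0 + 127/671 = 127/671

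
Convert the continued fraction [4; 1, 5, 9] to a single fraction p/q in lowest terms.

Using pₖ = aₖpₖ₋₁ + pₖ₋₂ and qₖ = aₖqₖ₋₁ + qₖ₋₂:
  k=0: a=4, p=4, q=1
  k=1: a=1, p=5, q=1
  k=2: a=5, p=29, q=6
  k=3: a=9, p=266, q=55

266/55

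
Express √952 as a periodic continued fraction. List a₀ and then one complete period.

a₀ = ⌊√952⌋ = 30.
With m₀=0, d₀=1 and mₖ₊₁ = dₖaₖ − mₖ, dₖ₊₁ = (n − mₖ₊₁²)/dₖ, aₖ₊₁ = ⌊(a₀+mₖ₊₁)/dₖ₊₁⌋:
  k=1: m=30, d=52, a=1
  k=2: m=22, d=9, a=5
  k=3: m=23, d=47, a=1
  k=4: m=24, d=8, a=6
  k=5: m=24, d=47, a=1
  k=6: m=23, d=9, a=5
  k=7: m=22, d=52, a=1
  k=8: m=30, d=1, a=60
d=1 and a=2a₀=60 at k=8, so the next step gives (m, d) = (30, 52) again — its k=1 value — and the period has length 8.

[30; 1, 5, 1, 6, 1, 5, 1, 60]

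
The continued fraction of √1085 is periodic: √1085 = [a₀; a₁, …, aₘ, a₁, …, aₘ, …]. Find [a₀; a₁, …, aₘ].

[32; 1, 15, 2, 15, 1, 64]

a₀ = ⌊√1085⌋ = 32.
With m₀=0, d₀=1 and mₖ₊₁ = dₖaₖ − mₖ, dₖ₊₁ = (n − mₖ₊₁²)/dₖ, aₖ₊₁ = ⌊(a₀+mₖ₊₁)/dₖ₊₁⌋:
  k=1: m=32, d=61, a=1
  k=2: m=29, d=4, a=15
  k=3: m=31, d=31, a=2
  k=4: m=31, d=4, a=15
  k=5: m=29, d=61, a=1
  k=6: m=32, d=1, a=64
d=1 and a=2a₀=64 at k=6, so the next step gives (m, d) = (32, 61) again — its k=1 value — and the period has length 6.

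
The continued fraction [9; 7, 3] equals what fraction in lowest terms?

Fold from the inside: start with 3/1.
  7 + 1/3 = 22/3
  9 + 3/22 = 201/22

201/22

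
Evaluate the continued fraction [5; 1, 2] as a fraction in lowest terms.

17/3

Using pₖ = aₖpₖ₋₁ + pₖ₋₂ and qₖ = aₖqₖ₋₁ + qₖ₋₂:
  k=0: a=5, p=5, q=1
  k=1: a=1, p=6, q=1
  k=2: a=2, p=17, q=3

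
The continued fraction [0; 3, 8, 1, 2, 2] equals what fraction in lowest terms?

Fold from the inside: start with 2/1.
  2 + 1/2 = 5/2
  1 + 2/5 = 7/5
  8 + 5/7 = 61/7
  3 + 7/61 = 190/61
  0 + 61/190 = 61/190

61/190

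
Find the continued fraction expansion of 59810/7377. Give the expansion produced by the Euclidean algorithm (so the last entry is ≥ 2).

59810 = 8·7377 + 794
7377 = 9·794 + 231
794 = 3·231 + 101
231 = 2·101 + 29
101 = 3·29 + 14
29 = 2·14 + 1
14 = 14·1 + 0  (stop)
So 59810/7377 = [8; 9, 3, 2, 3, 2, 14].

[8; 9, 3, 2, 3, 2, 14]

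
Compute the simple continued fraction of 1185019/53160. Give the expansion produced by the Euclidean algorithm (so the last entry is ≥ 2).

[22; 3, 2, 3, 15, 11, 13]

1185019 = 22*53160 + 15499
53160 = 3*15499 + 6663
15499 = 2*6663 + 2173
6663 = 3*2173 + 144
2173 = 15*144 + 13
144 = 11*13 + 1
13 = 13*1 + 0  (stop)
So 1185019/53160 = [22; 3, 2, 3, 15, 11, 13].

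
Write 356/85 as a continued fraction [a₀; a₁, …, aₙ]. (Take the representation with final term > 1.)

356 = 4·85 + 16
85 = 5·16 + 5
16 = 3·5 + 1
5 = 5·1 + 0  (stop)
So 356/85 = [4; 5, 3, 5].

[4; 5, 3, 5]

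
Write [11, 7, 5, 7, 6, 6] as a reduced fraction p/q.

109151/9799

Fold from the inside: start with 6/1.
  6 + 1/6 = 37/6
  7 + 6/37 = 265/37
  5 + 37/265 = 1362/265
  7 + 265/1362 = 9799/1362
  11 + 1362/9799 = 109151/9799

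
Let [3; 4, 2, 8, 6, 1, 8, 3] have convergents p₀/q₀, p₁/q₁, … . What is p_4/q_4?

Using pₖ = aₖpₖ₋₁ + pₖ₋₂, qₖ = aₖqₖ₋₁ + qₖ₋₂ (with p₋₁=1, p₋₂=0, q₋₁=0, q₋₂=1):
  k=0: a=3, p=3, q=1
  k=1: a=4, p=13, q=4
  k=2: a=2, p=29, q=9
  k=3: a=8, p=245, q=76
  k=4: a=6, p=1499, q=465

1499/465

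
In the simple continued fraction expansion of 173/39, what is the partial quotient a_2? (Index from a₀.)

173 = 4·39 + 17   →  a_0 = 4
39 = 2·17 + 5   →  a_1 = 2
17 = 3·5 + 2   →  a_2 = 3

3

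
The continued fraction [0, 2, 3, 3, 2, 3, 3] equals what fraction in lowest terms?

Using pₖ = aₖpₖ₋₁ + pₖ₋₂ and qₖ = aₖqₖ₋₁ + qₖ₋₂:
  k=0: a=0, p=0, q=1
  k=1: a=2, p=1, q=2
  k=2: a=3, p=3, q=7
  k=3: a=3, p=10, q=23
  k=4: a=2, p=23, q=53
  k=5: a=3, p=79, q=182
  k=6: a=3, p=260, q=599

260/599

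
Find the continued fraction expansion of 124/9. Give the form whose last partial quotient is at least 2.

[13; 1, 3, 2]

124 = 13·9 + 7
9 = 1·7 + 2
7 = 3·2 + 1
2 = 2·1 + 0  (stop)
So 124/9 = [13; 1, 3, 2].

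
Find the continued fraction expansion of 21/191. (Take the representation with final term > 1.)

[0; 9, 10, 2]

21 = 0×191 + 21
191 = 9×21 + 2
21 = 10×2 + 1
2 = 2×1 + 0  (stop)
So 21/191 = [0; 9, 10, 2].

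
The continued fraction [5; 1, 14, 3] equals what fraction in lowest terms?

273/46

Fold from the inside: start with 3/1.
  14 + 1/3 = 43/3
  1 + 3/43 = 46/43
  5 + 43/46 = 273/46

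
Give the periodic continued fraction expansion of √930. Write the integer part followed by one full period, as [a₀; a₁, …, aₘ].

[30; 2, 60]

a₀ = ⌊√930⌋ = 30.
With m₀=0, d₀=1 and mₖ₊₁ = dₖaₖ − mₖ, dₖ₊₁ = (n − mₖ₊₁²)/dₖ, aₖ₊₁ = ⌊(a₀+mₖ₊₁)/dₖ₊₁⌋:
  k=1: m=30, d=30, a=2
  k=2: m=30, d=1, a=60
d=1 and a=2a₀=60 at k=2, so the next step gives (m, d) = (30, 30) again — its k=1 value — and the period has length 2.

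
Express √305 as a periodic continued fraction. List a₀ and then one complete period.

[17; 2, 6, 2, 34]

a₀ = ⌊√305⌋ = 17.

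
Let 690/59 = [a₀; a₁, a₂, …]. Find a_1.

1

690 = 11·59 + 41   →  a_0 = 11
59 = 1·41 + 18   →  a_1 = 1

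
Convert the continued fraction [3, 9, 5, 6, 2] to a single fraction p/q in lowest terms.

Using pₖ = aₖpₖ₋₁ + pₖ₋₂ and qₖ = aₖqₖ₋₁ + qₖ₋₂:
  k=0: a=3, p=3, q=1
  k=1: a=9, p=28, q=9
  k=2: a=5, p=143, q=46
  k=3: a=6, p=886, q=285
  k=4: a=2, p=1915, q=616

1915/616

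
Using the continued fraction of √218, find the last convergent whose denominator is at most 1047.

√218 = [14; 1, 3, 3, 1, 28, …] (period length 5).
Convergents:
  p_0/q_0 = 14/1
  p_1/q_1 = 15/1
  p_2/q_2 = 59/4
  p_3/q_3 = 192/13
  p_4/q_4 = 251/17
  p_5/q_5 = 7220/489
  p_6/q_6 = 7471/506
  p_7/q_7 = 29633/2007
q_6 = 506 ≤ 1047 < 2007 = q_7, so the answer is 7471/506.

7471/506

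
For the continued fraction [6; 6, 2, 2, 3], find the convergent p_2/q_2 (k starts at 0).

Using pₖ = aₖpₖ₋₁ + pₖ₋₂, qₖ = aₖqₖ₋₁ + qₖ₋₂ (with p₋₁=1, p₋₂=0, q₋₁=0, q₋₂=1):
  k=0: a=6, p=6, q=1
  k=1: a=6, p=37, q=6
  k=2: a=2, p=80, q=13

80/13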